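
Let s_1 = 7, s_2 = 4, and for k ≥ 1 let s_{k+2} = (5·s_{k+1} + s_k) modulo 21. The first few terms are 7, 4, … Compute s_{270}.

11

We have s_1 = 7, s_2 = 4, s_3 = 6, s_4 = 13, s_5 = 8, s_6 = 11, s_7 = 0, s_8 = 11, s_9 = 13, s_{10} = 13, s_{11} = 15, s_{12} = 4, s_{13} = 14, s_{14} = 11, s_{15} = 6, s_{16} = 20, s_{17} = 1, s_{18} = 4, s_{19} = 0, s_{20} = 4, s_{21} = 20, s_{22} = 20, s_{23} = 15, s_{24} = 11, s_{25} = 7, s_{26} = 4.
Since (s_{25}, s_{26}) = (s_1, s_2) = (7, 4) (two consecutive terms determine the rest), the sequence is periodic with period 24.
(270 - 1) mod 24 = 5, so s_{270} = s_6 = 11.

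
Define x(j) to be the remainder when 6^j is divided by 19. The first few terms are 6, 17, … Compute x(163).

6

Computing terms: x(1) = 6,  x(2) = 17,  x(3) = 7,  x(4) = 4,  x(5) = 5,  x(6) = 11,  x(7) = 9,  x(8) = 16,  x(9) = 1,  x(10) = 6.
The sequence repeats with period 9.
So x(163) = x(1 + ((163-1) mod 9)) = x(1) = 6.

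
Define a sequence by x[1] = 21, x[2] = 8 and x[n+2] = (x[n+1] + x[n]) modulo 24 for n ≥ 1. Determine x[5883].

Computing terms: x[1] = 21, x[2] = 8, x[3] = 5, x[4] = 13, x[5] = 18, x[6] = 7, x[7] = 1, x[8] = 8, x[9] = 9, x[10] = 17, x[11] = 2, x[12] = 19, x[13] = 21, x[14] = 16, x[15] = 13, x[16] = 5, x[17] = 18, x[18] = 23, x[19] = 17, x[20] = 16, x[21] = 9, x[22] = 1, x[23] = 10, x[24] = 11, x[25] = 21, x[26] = 8.
The sequence repeats with period 24.
So x[5883] = x[1 + ((5883-1) mod 24)] = x[3] = 5.

5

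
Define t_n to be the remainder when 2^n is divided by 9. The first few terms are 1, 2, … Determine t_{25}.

Listing terms: t_0 = 1,  t_1 = 2,  t_2 = 4,  t_3 = 8,  t_4 = 7,  t_5 = 5,  t_6 = 1.
Since t_6 = t_0 = 1, the sequence is periodic with period 6.
(25 - 0) mod 6 = 1, so t_{25} = t_1 = 2.

2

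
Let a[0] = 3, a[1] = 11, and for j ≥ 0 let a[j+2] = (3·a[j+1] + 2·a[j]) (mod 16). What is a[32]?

15

Listing terms: a[0] = 3,  a[1] = 11,  a[2] = 7,  a[3] = 11,  a[4] = 15,  a[5] = 3,  a[6] = 7,  a[7] = 11.
Since (a[6], a[7]) = (a[2], a[3]) = (7, 11) (two consecutive terms determine the rest), the sequence is eventually periodic: after a pre-period of length 2 it cycles with period 4.
For j ≥ 2, a[j] depends only on (j - 2) mod 4. (32 - 2) mod 4 = 2, so a[32] = a[4] = 15.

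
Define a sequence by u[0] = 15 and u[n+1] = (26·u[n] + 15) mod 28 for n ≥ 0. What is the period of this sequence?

We have u[0] = 15,  u[1] = 13,  u[2] = 17,  u[3] = 9,  u[4] = 25,  u[5] = 21,  u[6] = 1,  u[7] = 13.
Since u[7] = u[1] = 13, the sequence is eventually periodic: after a pre-period of length 1 it cycles with period 6.

6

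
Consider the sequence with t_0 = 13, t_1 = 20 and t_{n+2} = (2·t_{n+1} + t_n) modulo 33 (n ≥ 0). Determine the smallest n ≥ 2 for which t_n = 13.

t_0 = 13,  t_1 = 20,  t_2 = 20,  t_3 = 27,  t_4 = 8,  t_5 = 10,  t_6 = 28,  t_7 = 0,  t_8 = 28,  t_9 = 23,  t_{10} = 8,  t_{11} = 6,  t_{12} = 20,  t_{13} = 13,  t_{14} = 13,  t_{15} = 6,  t_{16} = 25,  t_{17} = 23,  t_{18} = 5,  t_{19} = 0,  t_{20} = 5,  t_{21} = 10,  t_{22} = 25,  t_{23} = 27,  t_{24} = 13,  t_{25} = 20.
Since (t_{24}, t_{25}) = (t_0, t_1) = (13, 20) (two consecutive terms determine the rest), the sequence is periodic with period 24.
The value 13 first appears (with n ≥ 2) at t_{13}.

13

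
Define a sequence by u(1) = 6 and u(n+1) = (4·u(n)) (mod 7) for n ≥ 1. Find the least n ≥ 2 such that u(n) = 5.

Listing terms: u(1) = 6,  u(2) = 3,  u(3) = 5,  u(4) = 6.
The sequence repeats with period 3.
The value 5 first appears (with n ≥ 2) at u(3).

3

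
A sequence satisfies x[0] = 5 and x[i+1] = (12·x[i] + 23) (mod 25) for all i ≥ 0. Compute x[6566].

x[0] = 5; x[1] = 8; x[2] = 19; x[3] = 1; x[4] = 10; x[5] = 18; x[6] = 14; x[7] = 16; x[8] = 15; x[9] = 3; x[10] = 9; x[11] = 6; x[12] = 20; x[13] = 13; x[14] = 4; x[15] = 21; x[16] = 0; x[17] = 23; x[18] = 24; x[19] = 11; x[20] = 5.
The sequence repeats with period 20.
(6566 - 0) mod 20 = 6, so x[6566] = x[6] = 14.

14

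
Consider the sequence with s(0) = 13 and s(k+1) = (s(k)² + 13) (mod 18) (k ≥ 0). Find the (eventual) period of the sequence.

6

Computing terms: s(0) = 13; s(1) = 2; s(2) = 17; s(3) = 14; s(4) = 11; s(5) = 8; s(6) = 5; s(7) = 2.
Since s(7) = s(1) = 2, the sequence is eventually periodic: after a pre-period of length 1 it cycles with period 6.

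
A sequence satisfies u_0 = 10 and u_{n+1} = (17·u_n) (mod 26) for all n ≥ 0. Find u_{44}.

4

u_0 = 10; u_1 = 14; u_2 = 4; u_3 = 16; u_4 = 12; u_5 = 22; u_6 = 10.
The sequence repeats with period 6.
(44 - 0) mod 6 = 2, so u_{44} = u_2 = 4.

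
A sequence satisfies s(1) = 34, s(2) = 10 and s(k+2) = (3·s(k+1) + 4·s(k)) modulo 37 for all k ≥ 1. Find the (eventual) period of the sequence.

18

s(1) = 34; s(2) = 10; s(3) = 18; s(4) = 20; s(5) = 21; s(6) = 32; s(7) = 32; s(8) = 2; s(9) = 23; s(10) = 3; s(11) = 27; s(12) = 19; s(13) = 17; s(14) = 16; s(15) = 5; s(16) = 5; s(17) = 35; s(18) = 14; s(19) = 34; s(20) = 10.
The sequence repeats with period 18.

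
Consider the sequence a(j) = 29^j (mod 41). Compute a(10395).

a(0) = 1; a(1) = 29; a(2) = 21; a(3) = 35; a(4) = 31; a(5) = 38; a(6) = 36; a(7) = 19; a(8) = 18; a(9) = 30; a(10) = 9; a(11) = 15; a(12) = 25; a(13) = 28; a(14) = 33; a(15) = 14; a(16) = 37; a(17) = 7; a(18) = 39; a(19) = 24; a(20) = 40; a(21) = 12; a(22) = 20; a(23) = 6; a(24) = 10; a(25) = 3; a(26) = 5; a(27) = 22; a(28) = 23; a(29) = 11; a(30) = 32; a(31) = 26; a(32) = 16; a(33) = 13; a(34) = 8; a(35) = 27; a(36) = 4; a(37) = 34; a(38) = 2; a(39) = 17; a(40) = 1.
Since a(40) = a(0) = 1, the sequence is periodic with period 40.
(10395 - 0) mod 40 = 35, so a(10395) = a(35) = 27.

27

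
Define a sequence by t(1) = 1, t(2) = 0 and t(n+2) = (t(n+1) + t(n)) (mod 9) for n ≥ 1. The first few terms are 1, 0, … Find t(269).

2

We have t(1) = 1, t(2) = 0, t(3) = 1, t(4) = 1, t(5) = 2, t(6) = 3, t(7) = 5, t(8) = 8, t(9) = 4, t(10) = 3, t(11) = 7, t(12) = 1, t(13) = 8, t(14) = 0, t(15) = 8, t(16) = 8, t(17) = 7, t(18) = 6, t(19) = 4, t(20) = 1, t(21) = 5, t(22) = 6, t(23) = 2, t(24) = 8, t(25) = 1, t(26) = 0.
Since (t(25), t(26)) = (t(1), t(2)) = (1, 0) (two consecutive terms determine the rest), the sequence is periodic with period 24.
So t(269) = t(1 + ((269-1) mod 24)) = t(5) = 2.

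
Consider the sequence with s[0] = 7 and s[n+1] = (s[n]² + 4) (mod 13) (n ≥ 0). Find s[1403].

Computing terms: s[0] = 7, s[1] = 1, s[2] = 5, s[3] = 3, s[4] = 0, s[5] = 4, s[6] = 7.
Since s[6] = s[0] = 7, the sequence is periodic with period 6.
(1403 - 0) mod 6 = 5, so s[1403] = s[5] = 4.

4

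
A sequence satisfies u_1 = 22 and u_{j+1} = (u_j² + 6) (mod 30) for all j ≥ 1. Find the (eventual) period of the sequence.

3

Listing terms: u_1 = 22; u_2 = 10; u_3 = 16; u_4 = 22.
Since u_4 = u_1 = 22, the sequence is periodic with period 3.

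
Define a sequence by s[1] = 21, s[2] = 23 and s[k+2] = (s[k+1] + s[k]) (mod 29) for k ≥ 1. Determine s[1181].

Computing terms: s[1] = 21; s[2] = 23; s[3] = 15; s[4] = 9; s[5] = 24; s[6] = 4; s[7] = 28; s[8] = 3; s[9] = 2; s[10] = 5; s[11] = 7; s[12] = 12; s[13] = 19; s[14] = 2; s[15] = 21; s[16] = 23.
The sequence repeats with period 14.
So s[1181] = s[1 + ((1181-1) mod 14)] = s[5] = 24.

24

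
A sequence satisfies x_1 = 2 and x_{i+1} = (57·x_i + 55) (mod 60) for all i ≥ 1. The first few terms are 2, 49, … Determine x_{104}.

Listing terms: x_1 = 2,  x_2 = 49,  x_3 = 28,  x_4 = 31,  x_5 = 22,  x_6 = 49.
Since x_6 = x_2 = 49, the sequence is eventually periodic: after a pre-period of length 1 it cycles with period 4.
For i ≥ 2, x_i depends only on (i - 2) mod 4. (104 - 2) mod 4 = 2, so x_{104} = x_4 = 31.

31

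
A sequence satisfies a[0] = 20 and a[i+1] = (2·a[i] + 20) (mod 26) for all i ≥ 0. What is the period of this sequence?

12

We have a[0] = 20, a[1] = 8, a[2] = 10, a[3] = 14, a[4] = 22, a[5] = 12, a[6] = 18, a[7] = 4, a[8] = 2, a[9] = 24, a[10] = 16, a[11] = 0, a[12] = 20.
Since a[12] = a[0] = 20, the sequence is periodic with period 12.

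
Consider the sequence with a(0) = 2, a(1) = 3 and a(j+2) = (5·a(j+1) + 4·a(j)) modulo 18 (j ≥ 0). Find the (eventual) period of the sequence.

Computing terms: a(0) = 2, a(1) = 3, a(2) = 5, a(3) = 1, a(4) = 7, a(5) = 3, a(6) = 7, a(7) = 11, a(8) = 11, a(9) = 9, a(10) = 17, a(11) = 13, a(12) = 7, a(13) = 15, a(14) = 13, a(15) = 17, a(16) = 11, a(17) = 15, a(18) = 11, a(19) = 7, a(20) = 7, a(21) = 9, a(22) = 1, a(23) = 5, a(24) = 11, a(25) = 3, a(26) = 5.
Since (a(25), a(26)) = (a(1), a(2)) = (3, 5) (two consecutive terms determine the rest), the sequence is eventually periodic: after a pre-period of length 1 it cycles with period 24.

24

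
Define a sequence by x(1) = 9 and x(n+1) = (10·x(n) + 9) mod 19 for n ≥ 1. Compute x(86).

x(1) = 9, x(2) = 4, x(3) = 11, x(4) = 5, x(5) = 2, x(6) = 10, x(7) = 14, x(8) = 16, x(9) = 17, x(10) = 8, x(11) = 13, x(12) = 6, x(13) = 12, x(14) = 15, x(15) = 7, x(16) = 3, x(17) = 1, x(18) = 0, x(19) = 9.
Since x(19) = x(1) = 9, the sequence is periodic with period 18.
(86 - 1) mod 18 = 13, so x(86) = x(14) = 15.

15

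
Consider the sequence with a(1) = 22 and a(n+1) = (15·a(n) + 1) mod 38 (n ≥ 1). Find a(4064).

13

a(1) = 22,  a(2) = 27,  a(3) = 26,  a(4) = 11,  a(5) = 14,  a(6) = 21,  a(7) = 12,  a(8) = 29,  a(9) = 18,  a(10) = 5,  a(11) = 0,  a(12) = 1,  a(13) = 16,  a(14) = 13,  a(15) = 6,  a(16) = 15,  a(17) = 36,  a(18) = 9,  a(19) = 22.
The sequence repeats with period 18.
So a(4064) = a(1 + ((4064-1) mod 18)) = a(14) = 13.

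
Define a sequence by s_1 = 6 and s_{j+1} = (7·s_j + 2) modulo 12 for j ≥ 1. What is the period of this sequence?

6

s_1 = 6,  s_2 = 8,  s_3 = 10,  s_4 = 0,  s_5 = 2,  s_6 = 4,  s_7 = 6.
Since s_7 = s_1 = 6, the sequence is periodic with period 6.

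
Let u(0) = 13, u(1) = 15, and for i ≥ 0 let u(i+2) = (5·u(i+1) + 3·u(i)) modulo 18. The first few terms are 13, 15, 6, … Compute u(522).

15

u(0) = 13, u(1) = 15, u(2) = 6, u(3) = 3, u(4) = 15, u(5) = 12, u(6) = 15, u(7) = 3, u(8) = 6, u(9) = 3.
Since (u(8), u(9)) = (u(2), u(3)) = (6, 3) (two consecutive terms determine the rest), the sequence is eventually periodic: after a pre-period of length 2 it cycles with period 6.
For i ≥ 2, u(i) depends only on (i - 2) mod 6. (522 - 2) mod 6 = 4, so u(522) = u(6) = 15.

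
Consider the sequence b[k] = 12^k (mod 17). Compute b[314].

9

b[0] = 1; b[1] = 12; b[2] = 8; b[3] = 11; b[4] = 13; b[5] = 3; b[6] = 2; b[7] = 7; b[8] = 16; b[9] = 5; b[10] = 9; b[11] = 6; b[12] = 4; b[13] = 14; b[14] = 15; b[15] = 10; b[16] = 1.
Since b[16] = b[0] = 1, the sequence is periodic with period 16.
(314 - 0) mod 16 = 10, so b[314] = b[10] = 9.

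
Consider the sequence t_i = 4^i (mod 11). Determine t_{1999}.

We have t_1 = 4, t_2 = 5, t_3 = 9, t_4 = 3, t_5 = 1, t_6 = 4.
Since t_6 = t_1 = 4, the sequence is periodic with period 5.
So t_{1999} = t_{1 + ((1999-1) mod 5)} = t_4 = 3.

3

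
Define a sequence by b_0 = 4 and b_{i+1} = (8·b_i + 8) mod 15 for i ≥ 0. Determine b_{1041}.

b_0 = 4,  b_1 = 10,  b_2 = 13,  b_3 = 7,  b_4 = 4.
Since b_4 = b_0 = 4, the sequence is periodic with period 4.
So b_{1041} = b_{0 + ((1041-0) mod 4)} = b_1 = 10.

10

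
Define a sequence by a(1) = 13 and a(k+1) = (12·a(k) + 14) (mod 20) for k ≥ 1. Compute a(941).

We have a(1) = 13; a(2) = 10; a(3) = 14; a(4) = 2; a(5) = 18; a(6) = 10.
Since a(6) = a(2) = 10, the sequence is eventually periodic: after a pre-period of length 1 it cycles with period 4.
For k ≥ 2, a(k) depends only on (k - 2) mod 4. (941 - 2) mod 4 = 3, so a(941) = a(5) = 18.

18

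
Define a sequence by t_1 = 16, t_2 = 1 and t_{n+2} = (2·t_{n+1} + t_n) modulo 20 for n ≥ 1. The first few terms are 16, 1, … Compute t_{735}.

Computing terms: t_1 = 16, t_2 = 1, t_3 = 18, t_4 = 17, t_5 = 12, t_6 = 1, t_7 = 14, t_8 = 9, t_9 = 12, t_{10} = 13, t_{11} = 18, t_{12} = 9, t_{13} = 16, t_{14} = 1.
The sequence repeats with period 12.
(735 - 1) mod 12 = 2, so t_{735} = t_3 = 18.

18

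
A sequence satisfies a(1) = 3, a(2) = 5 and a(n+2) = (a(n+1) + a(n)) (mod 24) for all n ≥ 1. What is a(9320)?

We have a(1) = 3; a(2) = 5; a(3) = 8; a(4) = 13; a(5) = 21; a(6) = 10; a(7) = 7; a(8) = 17; a(9) = 0; a(10) = 17; a(11) = 17; a(12) = 10; a(13) = 3; a(14) = 13; a(15) = 16; a(16) = 5; a(17) = 21; a(18) = 2; a(19) = 23; a(20) = 1; a(21) = 0; a(22) = 1; a(23) = 1; a(24) = 2; a(25) = 3; a(26) = 5.
The sequence repeats with period 24.
So a(9320) = a(1 + ((9320-1) mod 24)) = a(8) = 17.

17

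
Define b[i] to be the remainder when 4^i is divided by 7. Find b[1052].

Listing terms: b[1] = 4,  b[2] = 2,  b[3] = 1,  b[4] = 4.
The sequence repeats with period 3.
So b[1052] = b[1 + ((1052-1) mod 3)] = b[2] = 2.

2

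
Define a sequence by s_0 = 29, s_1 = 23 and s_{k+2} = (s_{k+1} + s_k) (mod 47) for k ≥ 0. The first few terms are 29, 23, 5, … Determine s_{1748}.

14

We have s_0 = 29; s_1 = 23; s_2 = 5; s_3 = 28; s_4 = 33; s_5 = 14; s_6 = 0; s_7 = 14; s_8 = 14; s_9 = 28; s_{10} = 42; s_{11} = 23; s_{12} = 18; s_{13} = 41; s_{14} = 12; s_{15} = 6; s_{16} = 18; s_{17} = 24; s_{18} = 42; s_{19} = 19; s_{20} = 14; s_{21} = 33; s_{22} = 0; s_{23} = 33; s_{24} = 33; s_{25} = 19; s_{26} = 5; s_{27} = 24; s_{28} = 29; s_{29} = 6; s_{30} = 35; s_{31} = 41; s_{32} = 29; s_{33} = 23.
Since (s_{32}, s_{33}) = (s_0, s_1) = (29, 23) (two consecutive terms determine the rest), the sequence is periodic with period 32.
So s_{1748} = s_{0 + ((1748-0) mod 32)} = s_{20} = 14.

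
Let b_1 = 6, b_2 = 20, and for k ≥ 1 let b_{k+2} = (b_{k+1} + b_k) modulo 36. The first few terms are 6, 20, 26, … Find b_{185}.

b_1 = 6; b_2 = 20; b_3 = 26; b_4 = 10; b_5 = 0; b_6 = 10; b_7 = 10; b_8 = 20; b_9 = 30; b_{10} = 14; b_{11} = 8; b_{12} = 22; b_{13} = 30; b_{14} = 16; b_{15} = 10; b_{16} = 26; b_{17} = 0; b_{18} = 26; b_{19} = 26; b_{20} = 16; b_{21} = 6; b_{22} = 22; b_{23} = 28; b_{24} = 14; b_{25} = 6; b_{26} = 20.
The sequence repeats with period 24.
So b_{185} = b_{1 + ((185-1) mod 24)} = b_{17} = 0.

0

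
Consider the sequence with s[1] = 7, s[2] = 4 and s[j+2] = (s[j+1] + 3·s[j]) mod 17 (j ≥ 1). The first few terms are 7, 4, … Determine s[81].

7

We have s[1] = 7,  s[2] = 4,  s[3] = 8,  s[4] = 3,  s[5] = 10,  s[6] = 2,  s[7] = 15,  s[8] = 4,  s[9] = 15,  s[10] = 10,  s[11] = 4,  s[12] = 0,  s[13] = 12,  s[14] = 12,  s[15] = 14,  s[16] = 16,  s[17] = 7,  s[18] = 4.
The sequence repeats with period 16.
So s[81] = s[1 + ((81-1) mod 16)] = s[1] = 7.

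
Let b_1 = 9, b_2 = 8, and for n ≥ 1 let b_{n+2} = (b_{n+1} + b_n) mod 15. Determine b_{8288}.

11

b_1 = 9; b_2 = 8; b_3 = 2; b_4 = 10; b_5 = 12; b_6 = 7; b_7 = 4; b_8 = 11; b_9 = 0; b_{10} = 11; b_{11} = 11; b_{12} = 7; b_{13} = 3; b_{14} = 10; b_{15} = 13; b_{16} = 8; b_{17} = 6; b_{18} = 14; b_{19} = 5; b_{20} = 4; b_{21} = 9; b_{22} = 13; b_{23} = 7; b_{24} = 5; b_{25} = 12; b_{26} = 2; b_{27} = 14; b_{28} = 1; b_{29} = 0; b_{30} = 1; b_{31} = 1; b_{32} = 2; b_{33} = 3; b_{34} = 5; b_{35} = 8; b_{36} = 13; b_{37} = 6; b_{38} = 4; b_{39} = 10; b_{40} = 14; b_{41} = 9; b_{42} = 8.
Since (b_{41}, b_{42}) = (b_1, b_2) = (9, 8) (two consecutive terms determine the rest), the sequence is periodic with period 40.
(8288 - 1) mod 40 = 7, so b_{8288} = b_8 = 11.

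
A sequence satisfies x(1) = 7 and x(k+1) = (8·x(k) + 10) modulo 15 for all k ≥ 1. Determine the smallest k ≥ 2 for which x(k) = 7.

5

x(1) = 7,  x(2) = 6,  x(3) = 13,  x(4) = 9,  x(5) = 7.
Since x(5) = x(1) = 7, the sequence is periodic with period 4.
The value 7 next appears (with k ≥ 2) at x(5).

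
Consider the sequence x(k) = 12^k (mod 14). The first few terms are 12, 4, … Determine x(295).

Listing terms: x(1) = 12,  x(2) = 4,  x(3) = 6,  x(4) = 2,  x(5) = 10,  x(6) = 8,  x(7) = 12.
Since x(7) = x(1) = 12, the sequence is periodic with period 6.
(295 - 1) mod 6 = 0, so x(295) = x(1) = 12.

12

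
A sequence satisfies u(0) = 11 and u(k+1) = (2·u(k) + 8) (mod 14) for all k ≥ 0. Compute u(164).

We have u(0) = 11; u(1) = 2; u(2) = 12; u(3) = 4; u(4) = 2.
Since u(4) = u(1) = 2, the sequence is eventually periodic: after a pre-period of length 1 it cycles with period 3.
For k ≥ 1, u(k) depends only on (k - 1) mod 3. (164 - 1) mod 3 = 1, so u(164) = u(2) = 12.

12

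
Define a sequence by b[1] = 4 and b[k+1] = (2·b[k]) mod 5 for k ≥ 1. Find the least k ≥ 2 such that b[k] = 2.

4

b[1] = 4,  b[2] = 3,  b[3] = 1,  b[4] = 2,  b[5] = 4.
Since b[5] = b[1] = 4, the sequence is periodic with period 4.
The value 2 first appears (with k ≥ 2) at b[4].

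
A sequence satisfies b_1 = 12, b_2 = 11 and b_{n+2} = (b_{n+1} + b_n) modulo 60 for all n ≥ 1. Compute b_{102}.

31

b_1 = 12, b_2 = 11, b_3 = 23, b_4 = 34, b_5 = 57, b_6 = 31, b_7 = 28, b_8 = 59, b_9 = 27, b_{10} = 26, b_{11} = 53, b_{12} = 19, b_{13} = 12, b_{14} = 31, b_{15} = 43, b_{16} = 14, b_{17} = 57, b_{18} = 11, b_{19} = 8, b_{20} = 19, b_{21} = 27, b_{22} = 46, b_{23} = 13, b_{24} = 59, b_{25} = 12, b_{26} = 11.
Since (b_{25}, b_{26}) = (b_1, b_2) = (12, 11) (two consecutive terms determine the rest), the sequence is periodic with period 24.
(102 - 1) mod 24 = 5, so b_{102} = b_6 = 31.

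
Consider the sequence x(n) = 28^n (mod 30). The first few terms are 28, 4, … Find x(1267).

22

We have x(1) = 28,  x(2) = 4,  x(3) = 22,  x(4) = 16,  x(5) = 28.
Since x(5) = x(1) = 28, the sequence is periodic with period 4.
(1267 - 1) mod 4 = 2, so x(1267) = x(3) = 22.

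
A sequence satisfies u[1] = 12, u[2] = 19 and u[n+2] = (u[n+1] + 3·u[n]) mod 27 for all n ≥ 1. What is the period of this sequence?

Computing terms: u[1] = 12; u[2] = 19; u[3] = 1; u[4] = 4; u[5] = 7; u[6] = 19; u[7] = 13; u[8] = 16; u[9] = 1; u[10] = 22; u[11] = 25; u[12] = 10; u[13] = 4; u[14] = 7.
Since (u[13], u[14]) = (u[4], u[5]) = (4, 7) (two consecutive terms determine the rest), the sequence is eventually periodic: after a pre-period of length 3 it cycles with period 9.

9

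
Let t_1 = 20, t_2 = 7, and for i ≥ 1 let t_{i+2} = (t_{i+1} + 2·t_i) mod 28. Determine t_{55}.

27

Listing terms: t_1 = 20; t_2 = 7; t_3 = 19; t_4 = 5; t_5 = 15; t_6 = 25; t_7 = 27; t_8 = 21; t_9 = 19; t_{10} = 5.
Since (t_9, t_{10}) = (t_3, t_4) = (19, 5) (two consecutive terms determine the rest), the sequence is eventually periodic: after a pre-period of length 2 it cycles with period 6.
For i ≥ 3, t_i depends only on (i - 3) mod 6. (55 - 3) mod 6 = 4, so t_{55} = t_7 = 27.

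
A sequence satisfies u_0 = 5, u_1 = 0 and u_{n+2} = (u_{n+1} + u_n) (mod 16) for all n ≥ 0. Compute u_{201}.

9

u_0 = 5,  u_1 = 0,  u_2 = 5,  u_3 = 5,  u_4 = 10,  u_5 = 15,  u_6 = 9,  u_7 = 8,  u_8 = 1,  u_9 = 9,  u_{10} = 10,  u_{11} = 3,  u_{12} = 13,  u_{13} = 0,  u_{14} = 13,  u_{15} = 13,  u_{16} = 10,  u_{17} = 7,  u_{18} = 1,  u_{19} = 8,  u_{20} = 9,  u_{21} = 1,  u_{22} = 10,  u_{23} = 11,  u_{24} = 5,  u_{25} = 0.
The sequence repeats with period 24.
So u_{201} = u_{0 + ((201-0) mod 24)} = u_9 = 9.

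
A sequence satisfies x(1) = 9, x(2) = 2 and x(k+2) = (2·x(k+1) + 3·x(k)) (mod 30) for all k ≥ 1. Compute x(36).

x(1) = 9,  x(2) = 2,  x(3) = 1,  x(4) = 8,  x(5) = 19,  x(6) = 2,  x(7) = 1.
Since (x(6), x(7)) = (x(2), x(3)) = (2, 1) (two consecutive terms determine the rest), the sequence is eventually periodic: after a pre-period of length 1 it cycles with period 4.
For k ≥ 2, x(k) depends only on (k - 2) mod 4. (36 - 2) mod 4 = 2, so x(36) = x(4) = 8.

8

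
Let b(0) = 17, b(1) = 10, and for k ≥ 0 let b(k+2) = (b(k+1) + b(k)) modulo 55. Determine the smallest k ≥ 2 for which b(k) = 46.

We have b(0) = 17, b(1) = 10, b(2) = 27, b(3) = 37, b(4) = 9, b(5) = 46, b(6) = 0, b(7) = 46, b(8) = 46, b(9) = 37, b(10) = 28, b(11) = 10, b(12) = 38, b(13) = 48, b(14) = 31, b(15) = 24, b(16) = 0, b(17) = 24, b(18) = 24, b(19) = 48, b(20) = 17, b(21) = 10.
Since (b(20), b(21)) = (b(0), b(1)) = (17, 10) (two consecutive terms determine the rest), the sequence is periodic with period 20.
The value 46 first appears (with k ≥ 2) at b(5).

5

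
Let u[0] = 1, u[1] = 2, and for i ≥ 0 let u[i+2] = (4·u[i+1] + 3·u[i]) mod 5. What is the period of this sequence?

24

u[0] = 1, u[1] = 2, u[2] = 1, u[3] = 0, u[4] = 3, u[5] = 2, u[6] = 2, u[7] = 4, u[8] = 2, u[9] = 0, u[10] = 1, u[11] = 4, u[12] = 4, u[13] = 3, u[14] = 4, u[15] = 0, u[16] = 2, u[17] = 3, u[18] = 3, u[19] = 1, u[20] = 3, u[21] = 0, u[22] = 4, u[23] = 1, u[24] = 1, u[25] = 2.
Since (u[24], u[25]) = (u[0], u[1]) = (1, 2) (two consecutive terms determine the rest), the sequence is periodic with period 24.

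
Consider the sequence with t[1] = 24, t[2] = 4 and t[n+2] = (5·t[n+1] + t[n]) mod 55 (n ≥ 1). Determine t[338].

Listing terms: t[1] = 24, t[2] = 4, t[3] = 44, t[4] = 4, t[5] = 9, t[6] = 49, t[7] = 34, t[8] = 54, t[9] = 29, t[10] = 34, t[11] = 34, t[12] = 39, t[13] = 9, t[14] = 29, t[15] = 44, t[16] = 29, t[17] = 24, t[18] = 39, t[19] = 54, t[20] = 34, t[21] = 4, t[22] = 54, t[23] = 54, t[24] = 49, t[25] = 24, t[26] = 4.
Since (t[25], t[26]) = (t[1], t[2]) = (24, 4) (two consecutive terms determine the rest), the sequence is periodic with period 24.
So t[338] = t[1 + ((338-1) mod 24)] = t[2] = 4.

4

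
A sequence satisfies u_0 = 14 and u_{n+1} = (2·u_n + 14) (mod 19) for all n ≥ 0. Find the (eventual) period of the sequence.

u_0 = 14, u_1 = 4, u_2 = 3, u_3 = 1, u_4 = 16, u_5 = 8, u_6 = 11, u_7 = 17, u_8 = 10, u_9 = 15, u_{10} = 6, u_{11} = 7, u_{12} = 9, u_{13} = 13, u_{14} = 2, u_{15} = 18, u_{16} = 12, u_{17} = 0, u_{18} = 14.
Since u_{18} = u_0 = 14, the sequence is periodic with period 18.

18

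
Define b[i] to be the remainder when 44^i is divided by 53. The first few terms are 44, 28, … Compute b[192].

49

Computing terms: b[1] = 44, b[2] = 28, b[3] = 13, b[4] = 42, b[5] = 46, b[6] = 10, b[7] = 16, b[8] = 15, b[9] = 24, b[10] = 49, b[11] = 36, b[12] = 47, b[13] = 1, b[14] = 44.
The sequence repeats with period 13.
(192 - 1) mod 13 = 9, so b[192] = b[10] = 49.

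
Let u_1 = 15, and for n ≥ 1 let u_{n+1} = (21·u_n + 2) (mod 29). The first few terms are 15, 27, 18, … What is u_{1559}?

u_1 = 15, u_2 = 27, u_3 = 18, u_4 = 3, u_5 = 7, u_6 = 4, u_7 = 28, u_8 = 10, u_9 = 9, u_{10} = 17, u_{11} = 11, u_{12} = 1, u_{13} = 23, u_{14} = 21, u_{15} = 8, u_{16} = 25, u_{17} = 5, u_{18} = 20, u_{19} = 16, u_{20} = 19, u_{21} = 24, u_{22} = 13, u_{23} = 14, u_{24} = 6, u_{25} = 12, u_{26} = 22, u_{27} = 0, u_{28} = 2, u_{29} = 15.
The sequence repeats with period 28.
So u_{1559} = u_{1 + ((1559-1) mod 28)} = u_{19} = 16.

16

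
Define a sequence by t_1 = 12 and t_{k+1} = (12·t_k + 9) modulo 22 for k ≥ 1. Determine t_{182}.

Computing terms: t_1 = 12,  t_2 = 21,  t_3 = 19,  t_4 = 17,  t_5 = 15,  t_6 = 13,  t_7 = 11,  t_8 = 9,  t_9 = 7,  t_{10} = 5,  t_{11} = 3,  t_{12} = 1,  t_{13} = 21.
Since t_{13} = t_2 = 21, the sequence is eventually periodic: after a pre-period of length 1 it cycles with period 11.
For k ≥ 2, t_k depends only on (k - 2) mod 11. (182 - 2) mod 11 = 4, so t_{182} = t_6 = 13.

13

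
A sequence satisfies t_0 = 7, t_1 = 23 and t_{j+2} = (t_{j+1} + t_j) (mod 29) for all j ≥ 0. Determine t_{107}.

t_0 = 7; t_1 = 23; t_2 = 1; t_3 = 24; t_4 = 25; t_5 = 20; t_6 = 16; t_7 = 7; t_8 = 23.
Since (t_7, t_8) = (t_0, t_1) = (7, 23) (two consecutive terms determine the rest), the sequence is periodic with period 7.
(107 - 0) mod 7 = 2, so t_{107} = t_2 = 1.

1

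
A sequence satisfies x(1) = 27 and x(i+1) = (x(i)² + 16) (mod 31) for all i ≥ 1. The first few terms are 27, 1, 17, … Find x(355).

Computing terms: x(1) = 27; x(2) = 1; x(3) = 17; x(4) = 26; x(5) = 10; x(6) = 23; x(7) = 18; x(8) = 30; x(9) = 17.
Since x(9) = x(3) = 17, the sequence is eventually periodic: after a pre-period of length 2 it cycles with period 6.
For i ≥ 3, x(i) depends only on (i - 3) mod 6. (355 - 3) mod 6 = 4, so x(355) = x(7) = 18.

18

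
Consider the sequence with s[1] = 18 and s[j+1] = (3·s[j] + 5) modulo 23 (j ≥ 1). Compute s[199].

Listing terms: s[1] = 18,  s[2] = 13,  s[3] = 21,  s[4] = 22,  s[5] = 2,  s[6] = 11,  s[7] = 15,  s[8] = 4,  s[9] = 17,  s[10] = 10,  s[11] = 12,  s[12] = 18.
Since s[12] = s[1] = 18, the sequence is periodic with period 11.
So s[199] = s[1 + ((199-1) mod 11)] = s[1] = 18.

18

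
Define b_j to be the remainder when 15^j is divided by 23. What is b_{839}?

Computing terms: b_1 = 15; b_2 = 18; b_3 = 17; b_4 = 2; b_5 = 7; b_6 = 13; b_7 = 11; b_8 = 4; b_9 = 14; b_{10} = 3; b_{11} = 22; b_{12} = 8; b_{13} = 5; b_{14} = 6; b_{15} = 21; b_{16} = 16; b_{17} = 10; b_{18} = 12; b_{19} = 19; b_{20} = 9; b_{21} = 20; b_{22} = 1; b_{23} = 15.
The sequence repeats with period 22.
So b_{839} = b_{1 + ((839-1) mod 22)} = b_3 = 17.

17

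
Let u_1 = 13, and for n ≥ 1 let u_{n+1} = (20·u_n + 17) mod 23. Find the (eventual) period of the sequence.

Listing terms: u_1 = 13,  u_2 = 1,  u_3 = 14,  u_4 = 21,  u_5 = 0,  u_6 = 17,  u_7 = 12,  u_8 = 4,  u_9 = 5,  u_{10} = 2,  u_{11} = 11,  u_{12} = 7,  u_{13} = 19,  u_{14} = 6,  u_{15} = 22,  u_{16} = 20,  u_{17} = 3,  u_{18} = 8,  u_{19} = 16,  u_{20} = 15,  u_{21} = 18,  u_{22} = 9,  u_{23} = 13.
The sequence repeats with period 22.

22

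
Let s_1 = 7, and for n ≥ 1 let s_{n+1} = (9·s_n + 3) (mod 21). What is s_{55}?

Listing terms: s_1 = 7,  s_2 = 3,  s_3 = 9,  s_4 = 0,  s_5 = 3.
Since s_5 = s_2 = 3, the sequence is eventually periodic: after a pre-period of length 1 it cycles with period 3.
For n ≥ 2, s_n depends only on (n - 2) mod 3. (55 - 2) mod 3 = 2, so s_{55} = s_4 = 0.

0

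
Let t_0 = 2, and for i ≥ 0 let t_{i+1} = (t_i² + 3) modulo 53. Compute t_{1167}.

t_0 = 2, t_1 = 7, t_2 = 52, t_3 = 4, t_4 = 19, t_5 = 46, t_6 = 52.
Since t_6 = t_2 = 52, the sequence is eventually periodic: after a pre-period of length 2 it cycles with period 4.
For i ≥ 2, t_i depends only on (i - 2) mod 4. (1167 - 2) mod 4 = 1, so t_{1167} = t_3 = 4.

4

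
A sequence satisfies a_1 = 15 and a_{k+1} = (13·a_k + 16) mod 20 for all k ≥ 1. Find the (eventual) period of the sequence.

4

a_1 = 15; a_2 = 11; a_3 = 19; a_4 = 3; a_5 = 15.
Since a_5 = a_1 = 15, the sequence is periodic with period 4.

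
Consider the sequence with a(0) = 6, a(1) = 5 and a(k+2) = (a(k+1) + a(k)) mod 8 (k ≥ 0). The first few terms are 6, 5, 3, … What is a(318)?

6

Listing terms: a(0) = 6,  a(1) = 5,  a(2) = 3,  a(3) = 0,  a(4) = 3,  a(5) = 3,  a(6) = 6,  a(7) = 1,  a(8) = 7,  a(9) = 0,  a(10) = 7,  a(11) = 7,  a(12) = 6,  a(13) = 5.
The sequence repeats with period 12.
So a(318) = a(0 + ((318-0) mod 12)) = a(6) = 6.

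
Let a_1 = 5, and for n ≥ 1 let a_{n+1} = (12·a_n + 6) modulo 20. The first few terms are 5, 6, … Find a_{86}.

6

a_1 = 5; a_2 = 6; a_3 = 18; a_4 = 2; a_5 = 10; a_6 = 6.
Since a_6 = a_2 = 6, the sequence is eventually periodic: after a pre-period of length 1 it cycles with period 4.
For n ≥ 2, a_n depends only on (n - 2) mod 4. (86 - 2) mod 4 = 0, so a_{86} = a_2 = 6.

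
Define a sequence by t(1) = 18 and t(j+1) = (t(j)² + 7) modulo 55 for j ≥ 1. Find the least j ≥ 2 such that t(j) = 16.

t(1) = 18; t(2) = 1; t(3) = 8; t(4) = 16; t(5) = 43; t(6) = 41; t(7) = 38; t(8) = 21; t(9) = 8.
Since t(9) = t(3) = 8, the sequence is eventually periodic: after a pre-period of length 2 it cycles with period 6.
The value 16 first appears (with j ≥ 2) at t(4).

4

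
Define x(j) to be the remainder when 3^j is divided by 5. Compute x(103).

We have x(1) = 3; x(2) = 4; x(3) = 2; x(4) = 1; x(5) = 3.
Since x(5) = x(1) = 3, the sequence is periodic with period 4.
So x(103) = x(1 + ((103-1) mod 4)) = x(3) = 2.

2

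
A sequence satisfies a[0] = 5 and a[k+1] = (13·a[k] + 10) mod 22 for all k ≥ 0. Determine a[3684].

We have a[0] = 5; a[1] = 9; a[2] = 17; a[3] = 11; a[4] = 21; a[5] = 19; a[6] = 15; a[7] = 7; a[8] = 13; a[9] = 3; a[10] = 5.
Since a[10] = a[0] = 5, the sequence is periodic with period 10.
So a[3684] = a[0 + ((3684-0) mod 10)] = a[4] = 21.

21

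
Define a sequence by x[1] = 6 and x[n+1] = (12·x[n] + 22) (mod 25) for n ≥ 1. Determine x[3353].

Computing terms: x[1] = 6,  x[2] = 19,  x[3] = 0,  x[4] = 22,  x[5] = 11,  x[6] = 4,  x[7] = 20,  x[8] = 12,  x[9] = 16,  x[10] = 14,  x[11] = 15,  x[12] = 2,  x[13] = 21,  x[14] = 24,  x[15] = 10,  x[16] = 17,  x[17] = 1,  x[18] = 9,  x[19] = 5,  x[20] = 7,  x[21] = 6.
Since x[21] = x[1] = 6, the sequence is periodic with period 20.
So x[3353] = x[1 + ((3353-1) mod 20)] = x[13] = 21.

21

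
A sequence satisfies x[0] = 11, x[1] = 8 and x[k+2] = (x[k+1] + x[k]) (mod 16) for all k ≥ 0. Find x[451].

0

x[0] = 11, x[1] = 8, x[2] = 3, x[3] = 11, x[4] = 14, x[5] = 9, x[6] = 7, x[7] = 0, x[8] = 7, x[9] = 7, x[10] = 14, x[11] = 5, x[12] = 3, x[13] = 8, x[14] = 11, x[15] = 3, x[16] = 14, x[17] = 1, x[18] = 15, x[19] = 0, x[20] = 15, x[21] = 15, x[22] = 14, x[23] = 13, x[24] = 11, x[25] = 8.
The sequence repeats with period 24.
(451 - 0) mod 24 = 19, so x[451] = x[19] = 0.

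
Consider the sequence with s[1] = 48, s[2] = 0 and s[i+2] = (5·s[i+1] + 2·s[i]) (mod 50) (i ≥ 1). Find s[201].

Computing terms: s[1] = 48; s[2] = 0; s[3] = 46; s[4] = 30; s[5] = 42; s[6] = 20; s[7] = 34; s[8] = 10; s[9] = 18; s[10] = 10; s[11] = 36; s[12] = 0; s[13] = 22; s[14] = 10; s[15] = 44; s[16] = 40; s[17] = 38; s[18] = 20; s[19] = 26; s[20] = 20; s[21] = 2; s[22] = 0; s[23] = 4; s[24] = 20; s[25] = 8; s[26] = 30; s[27] = 16; s[28] = 40; s[29] = 32; s[30] = 40; s[31] = 14; s[32] = 0; s[33] = 28; s[34] = 40; s[35] = 6; s[36] = 10; s[37] = 12; s[38] = 30; s[39] = 24; s[40] = 30; s[41] = 48; s[42] = 0.
Since (s[41], s[42]) = (s[1], s[2]) = (48, 0) (two consecutive terms determine the rest), the sequence is periodic with period 40.
(201 - 1) mod 40 = 0, so s[201] = s[1] = 48.

48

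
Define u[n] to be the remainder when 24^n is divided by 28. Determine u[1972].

4

u[1] = 24, u[2] = 16, u[3] = 20, u[4] = 4, u[5] = 12, u[6] = 8, u[7] = 24.
The sequence repeats with period 6.
(1972 - 1) mod 6 = 3, so u[1972] = u[4] = 4.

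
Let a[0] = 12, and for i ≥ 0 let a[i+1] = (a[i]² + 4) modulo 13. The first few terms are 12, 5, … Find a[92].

We have a[0] = 12,  a[1] = 5,  a[2] = 3,  a[3] = 0,  a[4] = 4,  a[5] = 7,  a[6] = 1,  a[7] = 5.
Since a[7] = a[1] = 5, the sequence is eventually periodic: after a pre-period of length 1 it cycles with period 6.
For i ≥ 1, a[i] depends only on (i - 1) mod 6. (92 - 1) mod 6 = 1, so a[92] = a[2] = 3.

3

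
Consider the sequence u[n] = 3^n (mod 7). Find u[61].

3

Computing terms: u[0] = 1,  u[1] = 3,  u[2] = 2,  u[3] = 6,  u[4] = 4,  u[5] = 5,  u[6] = 1.
Since u[6] = u[0] = 1, the sequence is periodic with period 6.
(61 - 0) mod 6 = 1, so u[61] = u[1] = 3.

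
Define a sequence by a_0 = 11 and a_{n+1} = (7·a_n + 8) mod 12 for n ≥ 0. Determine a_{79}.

1

Computing terms: a_0 = 11; a_1 = 1; a_2 = 3; a_3 = 5; a_4 = 7; a_5 = 9; a_6 = 11.
Since a_6 = a_0 = 11, the sequence is periodic with period 6.
So a_{79} = a_{0 + ((79-0) mod 6)} = a_1 = 1.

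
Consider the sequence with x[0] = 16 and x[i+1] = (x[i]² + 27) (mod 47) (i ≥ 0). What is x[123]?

We have x[0] = 16,  x[1] = 1,  x[2] = 28,  x[3] = 12,  x[4] = 30,  x[5] = 34,  x[6] = 8,  x[7] = 44,  x[8] = 36,  x[9] = 7,  x[10] = 29,  x[11] = 22,  x[12] = 41,  x[13] = 16.
Since x[13] = x[0] = 16, the sequence is periodic with period 13.
(123 - 0) mod 13 = 6, so x[123] = x[6] = 8.

8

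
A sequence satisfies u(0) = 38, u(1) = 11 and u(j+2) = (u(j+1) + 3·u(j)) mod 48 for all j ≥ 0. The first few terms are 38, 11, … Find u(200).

u(0) = 38,  u(1) = 11,  u(2) = 29,  u(3) = 14,  u(4) = 5,  u(5) = 47,  u(6) = 14,  u(7) = 11,  u(8) = 5,  u(9) = 38,  u(10) = 5,  u(11) = 23,  u(12) = 38,  u(13) = 11.
The sequence repeats with period 12.
(200 - 0) mod 12 = 8, so u(200) = u(8) = 5.

5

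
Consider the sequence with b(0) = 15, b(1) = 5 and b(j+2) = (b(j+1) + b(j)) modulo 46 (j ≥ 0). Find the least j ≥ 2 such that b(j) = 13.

13

b(0) = 15, b(1) = 5, b(2) = 20, b(3) = 25, b(4) = 45, b(5) = 24, b(6) = 23, b(7) = 1, b(8) = 24, b(9) = 25, b(10) = 3, b(11) = 28, b(12) = 31, b(13) = 13, b(14) = 44, b(15) = 11, b(16) = 9, b(17) = 20, b(18) = 29, b(19) = 3, b(20) = 32, b(21) = 35, b(22) = 21, b(23) = 10, b(24) = 31, b(25) = 41, b(26) = 26, b(27) = 21, b(28) = 1, b(29) = 22, b(30) = 23, b(31) = 45, b(32) = 22, b(33) = 21, b(34) = 43, b(35) = 18, b(36) = 15, b(37) = 33, b(38) = 2, b(39) = 35, b(40) = 37, b(41) = 26, b(42) = 17, b(43) = 43, b(44) = 14, b(45) = 11, b(46) = 25, b(47) = 36, b(48) = 15, b(49) = 5.
The sequence repeats with period 48.
The value 13 first appears (with j ≥ 2) at b(13).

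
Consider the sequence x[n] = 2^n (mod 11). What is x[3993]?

Computing terms: x[0] = 1; x[1] = 2; x[2] = 4; x[3] = 8; x[4] = 5; x[5] = 10; x[6] = 9; x[7] = 7; x[8] = 3; x[9] = 6; x[10] = 1.
The sequence repeats with period 10.
So x[3993] = x[0 + ((3993-0) mod 10)] = x[3] = 8.

8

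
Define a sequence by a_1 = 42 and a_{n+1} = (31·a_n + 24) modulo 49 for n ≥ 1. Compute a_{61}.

We have a_1 = 42,  a_2 = 3,  a_3 = 19,  a_4 = 25,  a_5 = 15,  a_6 = 48,  a_7 = 42.
The sequence repeats with period 6.
(61 - 1) mod 6 = 0, so a_{61} = a_1 = 42.

42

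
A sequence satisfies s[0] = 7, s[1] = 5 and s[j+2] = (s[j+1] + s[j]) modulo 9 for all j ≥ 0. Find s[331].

5

Computing terms: s[0] = 7; s[1] = 5; s[2] = 3; s[3] = 8; s[4] = 2; s[5] = 1; s[6] = 3; s[7] = 4; s[8] = 7; s[9] = 2; s[10] = 0; s[11] = 2; s[12] = 2; s[13] = 4; s[14] = 6; s[15] = 1; s[16] = 7; s[17] = 8; s[18] = 6; s[19] = 5; s[20] = 2; s[21] = 7; s[22] = 0; s[23] = 7; s[24] = 7; s[25] = 5.
The sequence repeats with period 24.
So s[331] = s[0 + ((331-0) mod 24)] = s[19] = 5.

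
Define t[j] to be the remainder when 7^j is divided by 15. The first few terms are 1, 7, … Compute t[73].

7

Computing terms: t[0] = 1, t[1] = 7, t[2] = 4, t[3] = 13, t[4] = 1.
Since t[4] = t[0] = 1, the sequence is periodic with period 4.
So t[73] = t[0 + ((73-0) mod 4)] = t[1] = 7.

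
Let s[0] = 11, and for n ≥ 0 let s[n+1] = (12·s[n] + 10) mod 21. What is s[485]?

10

We have s[0] = 11,  s[1] = 16,  s[2] = 13,  s[3] = 19,  s[4] = 7,  s[5] = 10,  s[6] = 4,  s[7] = 16.
Since s[7] = s[1] = 16, the sequence is eventually periodic: after a pre-period of length 1 it cycles with period 6.
For n ≥ 1, s[n] depends only on (n - 1) mod 6. (485 - 1) mod 6 = 4, so s[485] = s[5] = 10.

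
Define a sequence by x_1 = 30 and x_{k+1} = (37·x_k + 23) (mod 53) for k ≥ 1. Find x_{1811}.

32

x_1 = 30; x_2 = 20; x_3 = 21; x_4 = 5; x_5 = 49; x_6 = 34; x_7 = 9; x_8 = 38; x_9 = 51; x_{10} = 2; x_{11} = 44; x_{12} = 8; x_{13} = 1; x_{14} = 7; x_{15} = 17; x_{16} = 16; x_{17} = 32; x_{18} = 41; x_{19} = 3; x_{20} = 28; x_{21} = 52; x_{22} = 39; x_{23} = 35; x_{24} = 46; x_{25} = 29; x_{26} = 36; x_{27} = 30.
The sequence repeats with period 26.
(1811 - 1) mod 26 = 16, so x_{1811} = x_{17} = 32.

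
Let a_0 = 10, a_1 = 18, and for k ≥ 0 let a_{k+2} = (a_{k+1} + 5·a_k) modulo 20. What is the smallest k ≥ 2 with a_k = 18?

3

a_0 = 10, a_1 = 18, a_2 = 8, a_3 = 18, a_4 = 18, a_5 = 8.
Since (a_4, a_5) = (a_1, a_2) = (18, 8) (two consecutive terms determine the rest), the sequence is eventually periodic: after a pre-period of length 1 it cycles with period 3.
The value 18 first appears (with k ≥ 2) at a_3.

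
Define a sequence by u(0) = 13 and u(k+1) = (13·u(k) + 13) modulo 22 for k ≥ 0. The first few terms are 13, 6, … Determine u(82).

We have u(0) = 13; u(1) = 6; u(2) = 3; u(3) = 8; u(4) = 7; u(5) = 16; u(6) = 1; u(7) = 4; u(8) = 21; u(9) = 0; u(10) = 13.
The sequence repeats with period 10.
(82 - 0) mod 10 = 2, so u(82) = u(2) = 3.

3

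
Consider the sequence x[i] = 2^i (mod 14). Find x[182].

Computing terms: x[1] = 2,  x[2] = 4,  x[3] = 8,  x[4] = 2.
The sequence repeats with period 3.
(182 - 1) mod 3 = 1, so x[182] = x[2] = 4.

4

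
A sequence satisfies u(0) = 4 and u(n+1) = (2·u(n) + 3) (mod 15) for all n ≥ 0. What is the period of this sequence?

4

Computing terms: u(0) = 4, u(1) = 11, u(2) = 10, u(3) = 8, u(4) = 4.
Since u(4) = u(0) = 4, the sequence is periodic with period 4.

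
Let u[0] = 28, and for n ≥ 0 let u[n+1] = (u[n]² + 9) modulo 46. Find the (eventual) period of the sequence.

6

Computing terms: u[0] = 28,  u[1] = 11,  u[2] = 38,  u[3] = 27,  u[4] = 2,  u[5] = 13,  u[6] = 40,  u[7] = 45,  u[8] = 10,  u[9] = 17,  u[10] = 22,  u[11] = 33,  u[12] = 40.
Since u[12] = u[6] = 40, the sequence is eventually periodic: after a pre-period of length 6 it cycles with period 6.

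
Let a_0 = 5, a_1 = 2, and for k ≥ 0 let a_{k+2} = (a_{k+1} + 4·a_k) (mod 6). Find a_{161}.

2

Computing terms: a_0 = 5; a_1 = 2; a_2 = 4; a_3 = 0; a_4 = 4; a_5 = 4; a_6 = 2; a_7 = 0; a_8 = 2; a_9 = 2; a_{10} = 4.
Since (a_9, a_{10}) = (a_1, a_2) = (2, 4) (two consecutive terms determine the rest), the sequence is eventually periodic: after a pre-period of length 1 it cycles with period 8.
For k ≥ 1, a_k depends only on (k - 1) mod 8. (161 - 1) mod 8 = 0, so a_{161} = a_1 = 2.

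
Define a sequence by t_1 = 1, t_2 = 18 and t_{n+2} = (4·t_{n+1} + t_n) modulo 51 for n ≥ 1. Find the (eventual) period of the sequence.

Computing terms: t_1 = 1; t_2 = 18; t_3 = 22; t_4 = 4; t_5 = 38; t_6 = 3; t_7 = 50; t_8 = 50; t_9 = 46; t_{10} = 30; t_{11} = 13; t_{12} = 31; t_{13} = 35; t_{14} = 18; t_{15} = 5; t_{16} = 38; t_{17} = 4; t_{18} = 3; t_{19} = 16; t_{20} = 16; t_{21} = 29; t_{22} = 30; t_{23} = 47; t_{24} = 14; t_{25} = 1; t_{26} = 18.
The sequence repeats with period 24.

24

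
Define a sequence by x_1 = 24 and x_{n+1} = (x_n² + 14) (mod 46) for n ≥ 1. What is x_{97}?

26

x_1 = 24, x_2 = 38, x_3 = 32, x_4 = 26, x_5 = 0, x_6 = 14, x_7 = 26.
Since x_7 = x_4 = 26, the sequence is eventually periodic: after a pre-period of length 3 it cycles with period 3.
For n ≥ 4, x_n depends only on (n - 4) mod 3. (97 - 4) mod 3 = 0, so x_{97} = x_4 = 26.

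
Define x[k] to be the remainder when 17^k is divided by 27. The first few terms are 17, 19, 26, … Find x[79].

17

Listing terms: x[1] = 17; x[2] = 19; x[3] = 26; x[4] = 10; x[5] = 8; x[6] = 1; x[7] = 17.
The sequence repeats with period 6.
So x[79] = x[1 + ((79-1) mod 6)] = x[1] = 17.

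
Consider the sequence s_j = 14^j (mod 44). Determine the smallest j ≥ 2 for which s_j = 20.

2

We have s_1 = 14, s_2 = 20, s_3 = 16, s_4 = 4, s_5 = 12, s_6 = 36, s_7 = 20.
Since s_7 = s_2 = 20, the sequence is eventually periodic: after a pre-period of length 1 it cycles with period 5.
The value 20 first appears (with j ≥ 2) at s_2.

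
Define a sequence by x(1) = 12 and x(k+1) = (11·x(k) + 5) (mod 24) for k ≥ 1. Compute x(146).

17

Computing terms: x(1) = 12; x(2) = 17; x(3) = 0; x(4) = 5; x(5) = 12.
Since x(5) = x(1) = 12, the sequence is periodic with period 4.
So x(146) = x(1 + ((146-1) mod 4)) = x(2) = 17.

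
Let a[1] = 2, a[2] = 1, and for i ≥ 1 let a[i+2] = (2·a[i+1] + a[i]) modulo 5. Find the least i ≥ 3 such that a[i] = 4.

a[1] = 2; a[2] = 1; a[3] = 4; a[4] = 4; a[5] = 2; a[6] = 3; a[7] = 3; a[8] = 4; a[9] = 1; a[10] = 1; a[11] = 3; a[12] = 2; a[13] = 2; a[14] = 1.
The sequence repeats with period 12.
The value 4 first appears (with i ≥ 3) at a[3].

3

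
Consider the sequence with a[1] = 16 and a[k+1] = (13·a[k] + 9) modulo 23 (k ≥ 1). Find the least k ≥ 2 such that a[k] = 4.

We have a[1] = 16; a[2] = 10; a[3] = 1; a[4] = 22; a[5] = 19; a[6] = 3; a[7] = 2; a[8] = 12; a[9] = 4; a[10] = 15; a[11] = 20; a[12] = 16.
The sequence repeats with period 11.
The value 4 first appears (with k ≥ 2) at a[9].

9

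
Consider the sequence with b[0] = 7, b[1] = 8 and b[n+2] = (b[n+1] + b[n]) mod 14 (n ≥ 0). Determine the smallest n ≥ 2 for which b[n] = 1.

2

Listing terms: b[0] = 7,  b[1] = 8,  b[2] = 1,  b[3] = 9,  b[4] = 10,  b[5] = 5,  b[6] = 1,  b[7] = 6,  b[8] = 7,  b[9] = 13,  b[10] = 6,  b[11] = 5,  b[12] = 11,  b[13] = 2,  b[14] = 13,  b[15] = 1,  b[16] = 0,  b[17] = 1,  b[18] = 1,  b[19] = 2,  b[20] = 3,  b[21] = 5,  b[22] = 8,  b[23] = 13,  b[24] = 7,  b[25] = 6,  b[26] = 13,  b[27] = 5,  b[28] = 4,  b[29] = 9,  b[30] = 13,  b[31] = 8,  b[32] = 7,  b[33] = 1,  b[34] = 8,  b[35] = 9,  b[36] = 3,  b[37] = 12,  b[38] = 1,  b[39] = 13,  b[40] = 0,  b[41] = 13,  b[42] = 13,  b[43] = 12,  b[44] = 11,  b[45] = 9,  b[46] = 6,  b[47] = 1,  b[48] = 7,  b[49] = 8.
Since (b[48], b[49]) = (b[0], b[1]) = (7, 8) (two consecutive terms determine the rest), the sequence is periodic with period 48.
The value 1 first appears (with n ≥ 2) at b[2].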